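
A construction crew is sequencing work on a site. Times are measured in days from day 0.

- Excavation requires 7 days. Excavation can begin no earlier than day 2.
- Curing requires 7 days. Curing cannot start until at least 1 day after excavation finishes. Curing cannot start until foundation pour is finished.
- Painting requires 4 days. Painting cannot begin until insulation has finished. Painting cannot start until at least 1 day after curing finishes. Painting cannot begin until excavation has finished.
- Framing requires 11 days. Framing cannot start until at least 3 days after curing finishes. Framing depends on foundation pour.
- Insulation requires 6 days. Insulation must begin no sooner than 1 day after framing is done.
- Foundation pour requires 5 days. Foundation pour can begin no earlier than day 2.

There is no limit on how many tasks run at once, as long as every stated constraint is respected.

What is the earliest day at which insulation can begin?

Foundation pour waits on its own release at day 2, so it starts at day 2 and finishes at 2 + 5 = day 7.
After its own release at day 2, excavation can start at day 2 and finishes at day 9.
For curing: excavation (finishes day 9, plus 1-day gap → day 10); foundation pour (finishes day 7). Taking the maximum gives a start of day 10, and it finishes at 10 + 7 = day 17.
Framing has to wait for curing (finishes day 17, plus 3-day gap → day 20); foundation pour (finishes day 7). The latest of these is day 20, so framing runs day 20 to 20 + 11 = day 31.
Insulation waits on framing (finishes day 31, plus 1-day gap → day 32), so the earliest it can start is day 32.

32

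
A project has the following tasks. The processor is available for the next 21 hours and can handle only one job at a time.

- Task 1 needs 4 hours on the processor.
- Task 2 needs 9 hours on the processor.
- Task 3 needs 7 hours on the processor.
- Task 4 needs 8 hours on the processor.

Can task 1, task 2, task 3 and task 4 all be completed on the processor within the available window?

Running back to back, the jobs need 4 + 9 + 7 + 8 = 28 hours on the processor.
Since 28 > 21, they cannot all fit.

No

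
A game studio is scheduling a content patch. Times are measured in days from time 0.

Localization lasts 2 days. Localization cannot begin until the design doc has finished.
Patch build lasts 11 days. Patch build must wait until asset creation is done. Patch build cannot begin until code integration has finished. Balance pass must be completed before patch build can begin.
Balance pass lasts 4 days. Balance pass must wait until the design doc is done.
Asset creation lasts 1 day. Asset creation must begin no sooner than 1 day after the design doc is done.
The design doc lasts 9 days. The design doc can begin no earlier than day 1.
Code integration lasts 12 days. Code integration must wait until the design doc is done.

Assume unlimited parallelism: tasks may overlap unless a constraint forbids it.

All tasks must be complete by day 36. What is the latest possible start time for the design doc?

4

Nothing follows patch build; the deadline of day 36 is its only limit. It must start by 36 − 11 = day 25.
Asset creation has to be done before patch build (must start by day 25). That means finishing by day 25, i.e. starting by 25 − 1 = day 24.
Since patch build (must start by day 25) depends on it, code integration must finish by day 25. Backing off its 12-day duration gives a latest start of day 13.
Balance pass feeds into patch build (must start by day 25); so balance pass must finish by day 25 and therefore start by day 21.
Localization has no dependents, so it just needs to finish by day 36. Starting by 36 − 2 = day 34 achieves that.
The design doc must finish in time for asset creation (must start by day 24, minus 1-day gap → day 23); code integration (must start by day 13); balance pass (must start by day 21); localization (must start by day 34). The tightest is day 13, so the design doc must start by 13 − 9 = day 4.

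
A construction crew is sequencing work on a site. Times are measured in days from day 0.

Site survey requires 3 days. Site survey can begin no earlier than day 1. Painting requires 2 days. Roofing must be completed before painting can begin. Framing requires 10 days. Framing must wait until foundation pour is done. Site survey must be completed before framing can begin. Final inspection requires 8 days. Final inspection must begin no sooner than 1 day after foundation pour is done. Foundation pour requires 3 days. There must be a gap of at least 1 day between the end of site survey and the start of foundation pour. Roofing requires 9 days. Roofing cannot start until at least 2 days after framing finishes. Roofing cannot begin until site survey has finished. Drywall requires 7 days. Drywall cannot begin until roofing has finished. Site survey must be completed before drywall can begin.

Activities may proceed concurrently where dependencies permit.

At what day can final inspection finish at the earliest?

17

Site survey cannot begin until its own release at day 1. It runs from day 1 to 1 + 3 = day 4.
After site survey (finishes day 4, plus 1-day gap → day 5), foundation pour can start at day 5 and finishes at day 8.
Final inspection cannot begin until foundation pour (finishes day 8, plus 1-day gap → day 9). It runs from day 9 to 9 + 8 = day 17.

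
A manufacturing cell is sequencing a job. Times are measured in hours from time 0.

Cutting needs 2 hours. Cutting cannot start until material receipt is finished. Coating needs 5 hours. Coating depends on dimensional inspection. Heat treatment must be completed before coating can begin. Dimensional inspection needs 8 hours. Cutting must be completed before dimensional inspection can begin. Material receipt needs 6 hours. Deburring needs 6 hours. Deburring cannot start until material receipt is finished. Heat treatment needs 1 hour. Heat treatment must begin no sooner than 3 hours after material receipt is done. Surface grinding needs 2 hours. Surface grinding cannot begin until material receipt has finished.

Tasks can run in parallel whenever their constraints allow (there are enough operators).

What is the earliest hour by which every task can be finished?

21

Material receipt has no prerequisites, so it starts at hour 0 and finishes at hour 6.
After material receipt (finishes hour 6), surface grinding can start at hour 6 and finishes at hour 8.
Heat treatment waits on material receipt (finishes hour 6, plus 3-hour gap → hour 9), so it starts at hour 9 and finishes at 9 + 1 = hour 10.
Deburring waits on material receipt (finishes hour 6), so it starts at hour 6 and finishes at 6 + 6 = hour 12.
Cutting waits on material receipt (finishes hour 6), so it starts at hour 6 and finishes at 6 + 2 = hour 8.
After cutting (finishes hour 8), dimensional inspection can start at hour 8 and finishes at hour 16.
Coating cannot start until dimensional inspection (finishes hour 16); heat treatment (finishes hour 10). The controlling bound is hour 16, so coating finishes at 16 + 5 = hour 21.
All tasks are finished once the last one completes. Finish times: Material receipt at 6, Cutting at 8, Deburring at 12, Heat treatment at 10, Surface grinding at 8, Dimensional inspection at 16, Coating at 21. The latest is hour 21.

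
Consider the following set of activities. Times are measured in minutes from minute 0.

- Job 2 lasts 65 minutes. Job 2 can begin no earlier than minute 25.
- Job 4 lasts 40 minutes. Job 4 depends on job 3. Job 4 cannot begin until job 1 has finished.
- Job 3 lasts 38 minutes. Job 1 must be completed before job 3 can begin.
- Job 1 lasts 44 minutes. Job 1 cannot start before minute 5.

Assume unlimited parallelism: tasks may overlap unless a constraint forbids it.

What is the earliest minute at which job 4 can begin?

Job 1 waits on its own release at minute 5, so it starts at minute 5 and finishes at 5 + 44 = minute 49.
Job 3 waits on job 1 (finishes minute 49), so it starts at minute 49 and finishes at 49 + 38 = minute 87.
Job 4 waits on job 3 (finishes minute 87); job 1 (finishes minute 49). The latest of these is minute 87, which is the earliest job 4 can start.

87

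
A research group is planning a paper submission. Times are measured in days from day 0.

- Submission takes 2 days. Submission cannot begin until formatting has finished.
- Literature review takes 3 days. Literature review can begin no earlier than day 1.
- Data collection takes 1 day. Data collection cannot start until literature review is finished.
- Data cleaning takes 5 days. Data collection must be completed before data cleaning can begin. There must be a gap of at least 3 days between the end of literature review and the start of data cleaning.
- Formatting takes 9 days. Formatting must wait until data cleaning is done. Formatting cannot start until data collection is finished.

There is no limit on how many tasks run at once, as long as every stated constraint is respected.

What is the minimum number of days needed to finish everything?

Literature review waits on its own release at day 1, so it starts at day 1 and finishes at 1 + 3 = day 4.
After literature review (finishes day 4), data collection can start at day 4 and finishes at day 5.
Data cleaning has to wait for data collection (finishes day 5); literature review (finishes day 4, plus 3-day gap → day 7). The latest of these is day 7, so data cleaning runs day 7 to 7 + 5 = day 12.
Formatting cannot start until data cleaning (finishes day 12); data collection (finishes day 5). The controlling bound is day 12, so formatting finishes at 12 + 9 = day 21.
After formatting (finishes day 21), submission can start at day 21 and finishes at day 23.
All tasks are finished once the last one completes. Finish times: Literature review at 4, Data collection at 5, Data cleaning at 12, Formatting at 21, Submission at 23. The latest is day 23.

23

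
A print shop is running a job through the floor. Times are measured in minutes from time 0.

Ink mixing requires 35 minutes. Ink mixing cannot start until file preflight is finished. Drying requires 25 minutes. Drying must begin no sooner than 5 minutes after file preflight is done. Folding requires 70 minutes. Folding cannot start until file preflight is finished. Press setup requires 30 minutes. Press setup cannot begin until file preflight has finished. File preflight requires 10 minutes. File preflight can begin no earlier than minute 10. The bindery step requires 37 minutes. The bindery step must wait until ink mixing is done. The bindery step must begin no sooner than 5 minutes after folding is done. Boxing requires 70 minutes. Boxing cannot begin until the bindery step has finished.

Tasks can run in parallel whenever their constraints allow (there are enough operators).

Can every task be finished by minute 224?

File preflight cannot begin until its own release at minute 10. It runs from minute 10 to 10 + 10 = minute 20.
Folding waits on file preflight (finishes minute 20), so it starts at minute 20 and finishes at 20 + 70 = minute 90.
Drying cannot begin until file preflight (finishes minute 20, plus 5-minute gap → minute 25). It runs from minute 25 to 25 + 25 = minute 50.
Press setup cannot begin until file preflight (finishes minute 20). It runs from minute 20 to 20 + 30 = minute 50.
After file preflight (finishes minute 20), ink mixing can start at minute 20 and finishes at minute 55.
The bindery step has to wait for ink mixing (finishes minute 55); folding (finishes minute 90, plus 5-minute gap → minute 95). The latest of these is minute 95, so the bindery step runs minute 95 to 95 + 37 = minute 132.
Boxing waits on the bindery step (finishes minute 132), so it starts at minute 132 and finishes at 132 + 70 = minute 202.
Every task is finished by minute 202, which is no later than the deadline of 224, so the schedule is feasible.

Yes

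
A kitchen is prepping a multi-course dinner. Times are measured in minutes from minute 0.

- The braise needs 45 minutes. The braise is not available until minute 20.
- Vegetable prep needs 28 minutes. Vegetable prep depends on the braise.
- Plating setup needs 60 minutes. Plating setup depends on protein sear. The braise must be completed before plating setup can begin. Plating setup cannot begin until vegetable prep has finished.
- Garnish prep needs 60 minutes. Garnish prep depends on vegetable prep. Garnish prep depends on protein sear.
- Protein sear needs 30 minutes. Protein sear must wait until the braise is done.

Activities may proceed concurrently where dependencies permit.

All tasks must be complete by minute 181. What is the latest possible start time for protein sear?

91

To finish by minute 181, plating setup (duration 60) must start no later than minute 121.
Garnish prep must finish by minute 181; it takes 60 minutes, so it must start by 181 − 60 = minute 121.
For protein sear: plating setup (must start by minute 121); garnish prep (must start by minute 121). The most restrictive is minute 121; with a 30-minute duration, protein sear must start by minute 91.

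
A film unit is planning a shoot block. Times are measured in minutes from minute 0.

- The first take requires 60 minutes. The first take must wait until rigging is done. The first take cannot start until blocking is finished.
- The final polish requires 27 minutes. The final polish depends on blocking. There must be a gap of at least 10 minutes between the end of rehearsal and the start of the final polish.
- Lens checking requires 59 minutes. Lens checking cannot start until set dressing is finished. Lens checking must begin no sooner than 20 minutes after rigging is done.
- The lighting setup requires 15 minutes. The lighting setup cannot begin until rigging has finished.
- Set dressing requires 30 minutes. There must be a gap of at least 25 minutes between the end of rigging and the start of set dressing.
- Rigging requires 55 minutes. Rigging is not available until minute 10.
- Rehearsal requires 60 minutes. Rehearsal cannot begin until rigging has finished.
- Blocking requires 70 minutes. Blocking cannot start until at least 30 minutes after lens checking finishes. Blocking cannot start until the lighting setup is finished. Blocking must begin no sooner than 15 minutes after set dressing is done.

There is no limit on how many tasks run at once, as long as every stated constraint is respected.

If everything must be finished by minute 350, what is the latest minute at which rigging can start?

21

Nothing follows the final polish; the deadline of minute 350 is its only limit. It must start by 350 − 27 = minute 323.
The first take must finish by minute 350; it takes 60 minutes, so it must start by 350 − 60 = minute 290.
Blocking feeds the final polish (must start by minute 323); the first take (must start by minute 290). Taking the minimum, blocking must finish by minute 290 and start by 290 − 70 = minute 220.
Lens checking has to be done before blocking (must start by minute 220, minus 30-minute gap → minute 190). That means finishing by minute 190, i.e. starting by 190 − 59 = minute 131.
Set dressing must finish in time for lens checking (must start by minute 131); blocking (must start by minute 220, minus 15-minute gap → minute 205). The tightest is minute 131, so set dressing must start by 131 − 30 = minute 101.
The lighting setup must finish before blocking (must start by minute 220). With a 15-minute duration, the lighting setup must start by 220 − 15 = minute 205.
Rehearsal feeds into the final polish (must start by minute 323, minus 10-minute gap → minute 313); so rehearsal must finish by minute 313 and therefore start by minute 253.
Rigging feeds set dressing (must start by minute 101, minus 25-minute gap → minute 76); the lighting setup (must start by minute 205); lens checking (must start by minute 131, minus 20-minute gap → minute 111); rehearsal (must start by minute 253); the first take (must start by minute 290). Taking the minimum, rigging must finish by minute 76 and start by 76 − 55 = minute 21.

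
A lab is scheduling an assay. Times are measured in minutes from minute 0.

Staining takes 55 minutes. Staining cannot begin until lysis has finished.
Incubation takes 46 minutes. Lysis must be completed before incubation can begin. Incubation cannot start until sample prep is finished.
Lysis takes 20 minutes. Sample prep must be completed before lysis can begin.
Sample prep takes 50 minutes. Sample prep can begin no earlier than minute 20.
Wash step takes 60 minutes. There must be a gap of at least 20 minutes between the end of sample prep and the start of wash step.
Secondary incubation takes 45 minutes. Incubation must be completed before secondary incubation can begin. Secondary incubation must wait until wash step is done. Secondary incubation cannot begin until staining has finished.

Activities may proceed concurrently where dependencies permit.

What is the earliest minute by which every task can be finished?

Sample prep cannot begin until its own release at minute 20. It runs from minute 20 to 20 + 50 = minute 70.
After sample prep (finishes minute 70, plus 20-minute gap → minute 90), wash step can start at minute 90 and finishes at minute 150.
Lysis waits on sample prep (finishes minute 70), so it starts at minute 70 and finishes at 70 + 20 = minute 90.
Staining waits on lysis (finishes minute 90), so it starts at minute 90 and finishes at 90 + 55 = minute 145.
For incubation: lysis (finishes minute 90); sample prep (finishes minute 70). Taking the maximum gives a start of minute 90, and it finishes at 90 + 46 = minute 136.
Secondary incubation has to wait for incubation (finishes minute 136); wash step (finishes minute 150); staining (finishes minute 145). The latest of these is minute 150, so secondary incubation runs minute 150 to 150 + 45 = minute 195.
All tasks are finished once the last one completes. Finish times: Sample prep at 70, Lysis at 90, Incubation at 136, Wash step at 150, Staining at 145, Secondary incubation at 195. The latest is minute 195.

195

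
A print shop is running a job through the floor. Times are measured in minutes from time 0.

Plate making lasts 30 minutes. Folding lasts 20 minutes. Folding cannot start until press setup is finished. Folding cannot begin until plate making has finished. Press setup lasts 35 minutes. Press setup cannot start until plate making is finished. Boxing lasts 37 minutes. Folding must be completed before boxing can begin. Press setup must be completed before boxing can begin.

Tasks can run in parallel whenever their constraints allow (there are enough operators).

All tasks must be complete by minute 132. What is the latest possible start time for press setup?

40

Nothing follows boxing; the deadline of minute 132 is its only limit. It must start by 132 − 37 = minute 95.
Since boxing (must start by minute 95) depends on it, folding must finish by minute 95. Backing off its 20-minute duration gives a latest start of minute 75.
Press setup must finish in time for folding (must start by minute 75); boxing (must start by minute 95). The tightest is minute 75, so press setup must start by 75 − 35 = minute 40.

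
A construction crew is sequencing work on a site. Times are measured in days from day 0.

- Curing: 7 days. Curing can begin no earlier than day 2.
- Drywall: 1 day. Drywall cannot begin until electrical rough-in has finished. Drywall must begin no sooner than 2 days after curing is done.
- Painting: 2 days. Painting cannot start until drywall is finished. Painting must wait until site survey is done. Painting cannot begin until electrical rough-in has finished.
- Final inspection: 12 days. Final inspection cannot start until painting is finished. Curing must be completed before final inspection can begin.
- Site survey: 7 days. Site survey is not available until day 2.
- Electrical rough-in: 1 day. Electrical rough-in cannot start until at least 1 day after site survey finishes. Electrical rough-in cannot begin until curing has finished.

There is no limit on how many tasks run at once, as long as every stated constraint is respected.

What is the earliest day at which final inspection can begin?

14

Curing waits on its own release at day 2, so it starts at day 2 and finishes at 2 + 7 = day 9.
Site survey cannot begin until its own release at day 2. It runs from day 2 to 2 + 7 = day 9.
Electrical rough-in cannot start until site survey (finishes day 9, plus 1-day gap → day 10); curing (finishes day 9). The controlling bound is day 10, so electrical rough-in finishes at 10 + 1 = day 11.
Drywall cannot start until electrical rough-in (finishes day 11); curing (finishes day 9, plus 2-day gap → day 11). The controlling bound is day 11, so drywall finishes at 11 + 1 = day 12.
Painting cannot start until drywall (finishes day 12); site survey (finishes day 9); electrical rough-in (finishes day 11). The controlling bound is day 12, so painting finishes at 12 + 2 = day 14.
Final inspection waits on painting (finishes day 14); curing (finishes day 9). The latest of these is day 14, which is the earliest final inspection can start.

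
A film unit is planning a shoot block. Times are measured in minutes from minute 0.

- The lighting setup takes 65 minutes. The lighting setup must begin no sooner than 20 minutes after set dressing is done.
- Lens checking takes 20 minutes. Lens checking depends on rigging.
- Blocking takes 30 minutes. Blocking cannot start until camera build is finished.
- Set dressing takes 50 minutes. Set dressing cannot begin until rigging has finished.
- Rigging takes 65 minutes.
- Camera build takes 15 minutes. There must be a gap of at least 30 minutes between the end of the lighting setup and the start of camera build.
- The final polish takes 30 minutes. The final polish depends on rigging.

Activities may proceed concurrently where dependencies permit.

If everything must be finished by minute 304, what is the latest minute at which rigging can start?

29

Nothing follows blocking; the deadline of minute 304 is its only limit. It must start by 304 − 30 = minute 274.
Since blocking (must start by minute 274) depends on it, camera build must finish by minute 274. Backing off its 15-minute duration gives a latest start of minute 259.
The lighting setup has to be done before camera build (must start by minute 259, minus 30-minute gap → minute 229). That means finishing by minute 229, i.e. starting by 229 − 65 = minute 164.
Since the lighting setup (must start by minute 164, minus 20-minute gap → minute 144) depends on it, set dressing must finish by minute 144. Backing off its 50-minute duration gives a latest start of minute 94.
Lens checking has no dependents, so it just needs to finish by minute 304. Starting by 304 − 20 = minute 284 achieves that.
The final polish must finish by minute 304; it takes 30 minutes, so it must start by 304 − 30 = minute 274.
Rigging has several dependents: set dressing (must start by minute 94); lens checking (must start by minute 284); the final polish (must start by minute 274). The earliest of those limits is minute 94, so rigging must start by 94 − 65 = minute 29.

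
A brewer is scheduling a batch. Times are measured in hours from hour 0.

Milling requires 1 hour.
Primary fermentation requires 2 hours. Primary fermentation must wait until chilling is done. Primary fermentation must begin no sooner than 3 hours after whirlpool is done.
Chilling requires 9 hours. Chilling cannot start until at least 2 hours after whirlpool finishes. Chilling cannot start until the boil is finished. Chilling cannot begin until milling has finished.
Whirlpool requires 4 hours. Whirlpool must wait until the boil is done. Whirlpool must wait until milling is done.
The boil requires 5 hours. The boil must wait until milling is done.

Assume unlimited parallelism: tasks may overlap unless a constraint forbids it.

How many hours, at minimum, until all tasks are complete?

Nothing blocks milling, so it runs from hour 0 to hour 1.
The boil cannot begin until milling (finishes hour 1). It runs from hour 1 to 1 + 5 = hour 6.
Whirlpool has to wait for the boil (finishes hour 6); milling (finishes hour 1). The latest of these is hour 6, so whirlpool runs hour 6 to 6 + 4 = hour 10.
For chilling: whirlpool (finishes hour 10, plus 2-hour gap → hour 12); the boil (finishes hour 6); milling (finishes hour 1). Taking the maximum gives a start of hour 12, and it finishes at 12 + 9 = hour 21.
For primary fermentation: chilling (finishes hour 21); whirlpool (finishes hour 10, plus 3-hour gap → hour 13). Taking the maximum gives a start of hour 21, and it finishes at 21 + 2 = hour 23.
All tasks are finished once the last one completes. Finish times: Milling at 1, The boil at 6, Whirlpool at 10, Chilling at 21, Primary fermentation at 23. The latest is hour 23.

23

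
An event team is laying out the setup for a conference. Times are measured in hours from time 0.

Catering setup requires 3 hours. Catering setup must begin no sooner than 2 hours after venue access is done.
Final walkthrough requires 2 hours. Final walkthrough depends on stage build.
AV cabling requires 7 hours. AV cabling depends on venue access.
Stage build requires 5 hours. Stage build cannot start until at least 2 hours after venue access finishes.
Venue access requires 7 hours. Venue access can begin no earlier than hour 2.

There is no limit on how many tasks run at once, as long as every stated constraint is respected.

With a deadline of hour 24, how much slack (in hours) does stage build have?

6

After its own release at hour 2, venue access can start at hour 2 and finishes at hour 9.
Stage build waits on venue access (finishes hour 9, plus 2-hour gap → hour 11), so it starts at hour 11 and finishes at 11 + 5 = hour 16.

Working backward from the deadline:
Final walkthrough must finish by hour 24; it takes 2 hours, so it must start by 24 − 2 = hour 22.
Stage build has to be done before final walkthrough (must start by hour 22). That means finishing by hour 22, i.e. starting by 22 − 5 = hour 17.
So stage build can start as early as hour 11 and as late as hour 17, giving 17 − 11 = 6 hours of slack.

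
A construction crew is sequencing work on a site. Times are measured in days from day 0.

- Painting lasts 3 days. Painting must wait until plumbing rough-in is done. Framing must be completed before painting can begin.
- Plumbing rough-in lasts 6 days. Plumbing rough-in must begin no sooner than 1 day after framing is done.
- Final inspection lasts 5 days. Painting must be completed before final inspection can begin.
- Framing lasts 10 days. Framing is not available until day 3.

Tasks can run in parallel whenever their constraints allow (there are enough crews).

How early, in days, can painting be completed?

After its own release at day 3, framing can start at day 3 and finishes at day 13.
Plumbing rough-in cannot begin until framing (finishes day 13, plus 1-day gap → day 14). It runs from day 14 to 14 + 6 = day 20.
For painting: plumbing rough-in (finishes day 20); framing (finishes day 13). Taking the maximum gives a start of day 20, and it finishes at 20 + 3 = day 23.

23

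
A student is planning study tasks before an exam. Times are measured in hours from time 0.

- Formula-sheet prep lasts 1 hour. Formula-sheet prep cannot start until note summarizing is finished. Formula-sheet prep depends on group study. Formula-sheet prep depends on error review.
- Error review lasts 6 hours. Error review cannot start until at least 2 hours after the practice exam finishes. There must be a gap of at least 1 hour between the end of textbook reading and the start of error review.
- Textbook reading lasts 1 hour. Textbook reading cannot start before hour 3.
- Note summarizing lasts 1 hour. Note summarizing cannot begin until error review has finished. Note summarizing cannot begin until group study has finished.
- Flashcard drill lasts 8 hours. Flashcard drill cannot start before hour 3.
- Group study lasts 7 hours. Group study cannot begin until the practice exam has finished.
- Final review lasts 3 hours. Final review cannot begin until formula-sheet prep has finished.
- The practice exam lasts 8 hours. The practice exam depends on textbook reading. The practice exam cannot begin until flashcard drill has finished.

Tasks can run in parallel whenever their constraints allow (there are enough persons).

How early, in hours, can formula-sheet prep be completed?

29

After its own release at hour 3, flashcard drill can start at hour 3 and finishes at hour 11.
Textbook reading cannot begin until its own release at hour 3. It runs from hour 3 to 3 + 1 = hour 4.
The practice exam cannot start until textbook reading (finishes hour 4); flashcard drill (finishes hour 11). The controlling bound is hour 11, so the practice exam finishes at 11 + 8 = hour 19.
Group study cannot begin until the practice exam (finishes hour 19). It runs from hour 19 to 19 + 7 = hour 26.
Error review has to wait for the practice exam (finishes hour 19, plus 2-hour gap → hour 21); textbook reading (finishes hour 4, plus 1-hour gap → hour 5). The latest of these is hour 21, so error review runs hour 21 to 21 + 6 = hour 27.
Note summarizing has to wait for error review (finishes hour 27); group study (finishes hour 26). The latest of these is hour 27, so note summarizing runs hour 27 to 27 + 1 = hour 28.
Formula-sheet prep cannot start until note summarizing (finishes hour 28); group study (finishes hour 26); error review (finishes hour 27). The controlling bound is hour 28, so formula-sheet prep finishes at 28 + 1 = hour 29.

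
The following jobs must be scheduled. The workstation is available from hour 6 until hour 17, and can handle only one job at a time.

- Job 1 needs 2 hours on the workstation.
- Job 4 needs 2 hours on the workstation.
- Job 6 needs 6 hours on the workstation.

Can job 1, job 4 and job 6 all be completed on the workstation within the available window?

Yes

The workstation window is 17 − 6 = 11 hours.
Running back to back, the jobs need 2 + 2 + 6 = 10 hours on the workstation.
Since 10 ≤ 11, they fit within the window.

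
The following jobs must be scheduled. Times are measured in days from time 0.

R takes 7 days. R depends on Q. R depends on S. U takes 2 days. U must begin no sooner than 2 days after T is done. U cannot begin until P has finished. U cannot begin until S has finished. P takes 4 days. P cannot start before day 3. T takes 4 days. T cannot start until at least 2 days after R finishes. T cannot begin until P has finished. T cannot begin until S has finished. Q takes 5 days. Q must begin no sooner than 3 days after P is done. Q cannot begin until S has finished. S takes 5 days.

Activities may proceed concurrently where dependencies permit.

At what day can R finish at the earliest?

22

S can start immediately at day 0; it finishes at day 5.
P waits on its own release at day 3, so it starts at day 3 and finishes at 3 + 4 = day 7.
Q cannot start until P (finishes day 7, plus 3-day gap → day 10); S (finishes day 5). The controlling bound is day 10, so Q finishes at 10 + 5 = day 15.
R cannot start until Q (finishes day 15); S (finishes day 5). The controlling bound is day 15, so R finishes at 15 + 7 = day 22.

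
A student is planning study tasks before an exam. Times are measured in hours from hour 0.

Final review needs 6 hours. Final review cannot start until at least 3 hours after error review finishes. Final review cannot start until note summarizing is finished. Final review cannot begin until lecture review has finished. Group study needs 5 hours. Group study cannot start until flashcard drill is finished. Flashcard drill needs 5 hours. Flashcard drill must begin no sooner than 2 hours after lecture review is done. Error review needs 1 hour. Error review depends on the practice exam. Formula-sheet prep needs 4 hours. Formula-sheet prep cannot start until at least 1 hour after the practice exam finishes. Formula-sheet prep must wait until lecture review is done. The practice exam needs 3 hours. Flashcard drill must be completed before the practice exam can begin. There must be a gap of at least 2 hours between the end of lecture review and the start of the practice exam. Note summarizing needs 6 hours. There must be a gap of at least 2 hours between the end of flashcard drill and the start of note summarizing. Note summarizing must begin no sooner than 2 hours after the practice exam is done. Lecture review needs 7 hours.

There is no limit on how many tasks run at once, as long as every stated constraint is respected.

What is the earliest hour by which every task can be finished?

Nothing blocks lecture review, so it runs from hour 0 to hour 7.
Flashcard drill waits on lecture review (finishes hour 7, plus 2-hour gap → hour 9), so it starts at hour 9 and finishes at 9 + 5 = hour 14.
Group study cannot begin until flashcard drill (finishes hour 14). It runs from hour 14 to 14 + 5 = hour 19.
The practice exam has to wait for flashcard drill (finishes hour 14); lecture review (finishes hour 7, plus 2-hour gap → hour 9). The latest of these is hour 14, so the practice exam runs hour 14 to 14 + 3 = hour 17.
Formula-sheet prep needs all of the practice exam (finishes hour 17, plus 1-hour gap → hour 18); lecture review (finishes hour 7). That puts its earliest start at hour 18; it finishes at 18 + 4 = hour 22.
For note summarizing: flashcard drill (finishes hour 14, plus 2-hour gap → hour 16); the practice exam (finishes hour 17, plus 2-hour gap → hour 19). Taking the maximum gives a start of hour 19, and it finishes at 19 + 6 = hour 25.
Error review cannot begin until the practice exam (finishes hour 17). It runs from hour 17 to 17 + 1 = hour 18.
Final review has to wait for error review (finishes hour 18, plus 3-hour gap → hour 21); note summarizing (finishes hour 25); lecture review (finishes hour 7). The latest of these is hour 25, so final review runs hour 25 to 25 + 6 = hour 31.
All tasks are finished once the last one completes. Finish times: Lecture review at 7, Flashcard drill at 14, The practice exam at 17, Error review at 18, Group study at 19, Note summarizing at 25, Formula-sheet prep at 22, Final review at 31. The latest is hour 31.

31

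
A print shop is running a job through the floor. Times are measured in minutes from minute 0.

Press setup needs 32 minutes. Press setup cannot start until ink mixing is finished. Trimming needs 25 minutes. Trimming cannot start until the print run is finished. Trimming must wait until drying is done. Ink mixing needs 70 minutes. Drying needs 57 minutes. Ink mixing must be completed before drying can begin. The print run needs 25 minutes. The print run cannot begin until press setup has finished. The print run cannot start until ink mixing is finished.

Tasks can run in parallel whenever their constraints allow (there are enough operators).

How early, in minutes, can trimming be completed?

152

Nothing blocks ink mixing, so it runs from minute 0 to minute 70.
Drying cannot begin until ink mixing (finishes minute 70). It runs from minute 70 to 70 + 57 = minute 127.
Press setup waits on ink mixing (finishes minute 70), so it starts at minute 70 and finishes at 70 + 32 = minute 102.
The print run needs all of press setup (finishes minute 102); ink mixing (finishes minute 70). That puts its earliest start at minute 102; it finishes at 102 + 25 = minute 127.
For trimming: the print run (finishes minute 127); drying (finishes minute 127). Taking the maximum gives a start of minute 127, and it finishes at 127 + 25 = minute 152.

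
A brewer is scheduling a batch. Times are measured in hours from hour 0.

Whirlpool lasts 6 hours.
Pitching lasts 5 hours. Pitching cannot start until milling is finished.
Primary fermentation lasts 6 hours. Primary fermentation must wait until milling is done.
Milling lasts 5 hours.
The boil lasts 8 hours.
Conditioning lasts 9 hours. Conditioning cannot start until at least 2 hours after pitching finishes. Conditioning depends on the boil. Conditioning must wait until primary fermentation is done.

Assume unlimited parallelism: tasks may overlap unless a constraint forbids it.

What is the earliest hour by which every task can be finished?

21

Whirlpool can start immediately at hour 0; it finishes at hour 6.
The boil can start immediately at hour 0; it finishes at hour 8.
Milling has no prerequisites, so it starts at hour 0 and finishes at hour 5.
Primary fermentation waits on milling (finishes hour 5), so it starts at hour 5 and finishes at 5 + 6 = hour 11.
Pitching cannot begin until milling (finishes hour 5). It runs from hour 5 to 5 + 5 = hour 10.
Conditioning cannot start until pitching (finishes hour 10, plus 2-hour gap → hour 12); the boil (finishes hour 8); primary fermentation (finishes hour 11). The controlling bound is hour 12, so conditioning finishes at 12 + 9 = hour 21.
All tasks are finished once the last one completes. Finish times: Milling at 5, The boil at 8, Whirlpool at 6, Pitching at 10, Primary fermentation at 11, Conditioning at 21. The latest is hour 21.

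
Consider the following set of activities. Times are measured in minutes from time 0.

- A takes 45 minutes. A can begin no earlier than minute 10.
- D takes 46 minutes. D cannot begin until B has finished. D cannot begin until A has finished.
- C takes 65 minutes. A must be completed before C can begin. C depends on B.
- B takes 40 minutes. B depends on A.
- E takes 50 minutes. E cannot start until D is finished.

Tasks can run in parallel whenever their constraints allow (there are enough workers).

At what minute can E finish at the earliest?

191

After its own release at minute 10, A can start at minute 10 and finishes at minute 55.
B waits on A (finishes minute 55), so it starts at minute 55 and finishes at 55 + 40 = minute 95.
D has to wait for B (finishes minute 95); A (finishes minute 55). The latest of these is minute 95, so D runs minute 95 to 95 + 46 = minute 141.
E waits on D (finishes minute 141), so it starts at minute 141 and finishes at 141 + 50 = minute 191.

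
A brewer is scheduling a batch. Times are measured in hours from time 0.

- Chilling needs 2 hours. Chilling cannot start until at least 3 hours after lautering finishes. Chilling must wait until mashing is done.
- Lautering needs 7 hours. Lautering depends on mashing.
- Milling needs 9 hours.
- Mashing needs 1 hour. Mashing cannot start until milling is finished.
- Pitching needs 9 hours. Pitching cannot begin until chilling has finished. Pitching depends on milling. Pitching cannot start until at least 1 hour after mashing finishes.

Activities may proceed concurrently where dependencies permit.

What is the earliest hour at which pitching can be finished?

31

Milling has no prerequisites, so it starts at hour 0 and finishes at hour 9.
Mashing cannot begin until milling (finishes hour 9). It runs from hour 9 to 9 + 1 = hour 10.
After mashing (finishes hour 10), lautering can start at hour 10 and finishes at hour 17.
For chilling: lautering (finishes hour 17, plus 3-hour gap → hour 20); mashing (finishes hour 10). Taking the maximum gives a start of hour 20, and it finishes at 20 + 2 = hour 22.
Pitching needs all of chilling (finishes hour 22); milling (finishes hour 9); mashing (finishes hour 10, plus 1-hour gap → hour 11). That puts its earliest start at hour 22; it finishes at 22 + 9 = hour 31.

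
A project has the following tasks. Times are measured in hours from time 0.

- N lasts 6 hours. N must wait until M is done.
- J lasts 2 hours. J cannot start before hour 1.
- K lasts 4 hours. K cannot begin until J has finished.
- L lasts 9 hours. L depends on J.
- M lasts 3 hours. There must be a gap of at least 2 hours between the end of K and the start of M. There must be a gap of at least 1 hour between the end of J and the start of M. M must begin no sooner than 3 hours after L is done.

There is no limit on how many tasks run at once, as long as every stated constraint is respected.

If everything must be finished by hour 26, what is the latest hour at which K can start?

11

N must finish by hour 26; it takes 6 hours, so it must start by 26 − 6 = hour 20.
Since N (must start by hour 20) depends on it, M must finish by hour 20. Backing off its 3-hour duration gives a latest start of hour 17.
K must finish before M (must start by hour 17, minus 2-hour gap → hour 15). With a 4-hour duration, K must start by 15 − 4 = hour 11.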